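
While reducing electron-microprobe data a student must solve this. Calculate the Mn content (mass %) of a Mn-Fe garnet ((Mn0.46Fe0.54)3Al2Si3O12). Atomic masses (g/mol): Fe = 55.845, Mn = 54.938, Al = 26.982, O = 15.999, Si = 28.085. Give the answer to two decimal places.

15.27 mass %

M((Mn0.46Fe0.54)3Al2Si3O12) = 496.490 g/mol.
Mn contributes 1.38 × 54.938 = 75.814 g per mole.
75.814/496.490 = 0.1527 → 15.27%.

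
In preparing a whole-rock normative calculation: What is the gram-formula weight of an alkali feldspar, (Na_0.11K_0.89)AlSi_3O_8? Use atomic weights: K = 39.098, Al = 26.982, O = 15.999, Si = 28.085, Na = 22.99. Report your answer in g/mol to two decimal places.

The formula mass is the sum 0.11*22.99 + 0.89*39.098 + 1*26.982 + 3*28.085 + 8*15.999.

276.56 g/mol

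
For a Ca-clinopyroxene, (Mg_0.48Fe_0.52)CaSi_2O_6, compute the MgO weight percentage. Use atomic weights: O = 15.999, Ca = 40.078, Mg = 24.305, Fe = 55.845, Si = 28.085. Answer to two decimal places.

Formula mass = 232.948 g/mol.
0.48 Mg → 0.4800 mol MgO per formula unit; M(MgO) = 40.304, so MgO mass = 19.346 g.
19.346/232.948 × 100 = 8.30 wt%.

8.30 wt%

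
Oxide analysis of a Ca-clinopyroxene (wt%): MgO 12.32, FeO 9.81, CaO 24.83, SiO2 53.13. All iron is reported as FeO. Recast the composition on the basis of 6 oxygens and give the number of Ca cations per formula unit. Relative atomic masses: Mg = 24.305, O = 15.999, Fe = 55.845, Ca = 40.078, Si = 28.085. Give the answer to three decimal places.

1.001 Ca apfu

MgO: 12.32/40.304 = 0.30568 mol → 0.30568 mol Mg, 0.30568 mol O.
FeO: 9.81/71.844 = 0.13655 mol → 0.13655 mol Fe, 0.13655 mol O.
CaO: 24.83/56.077 = 0.44278 mol → 0.44278 mol Ca, 0.44278 mol O.
SiO2: 53.13/60.083 = 0.88428 mol → 0.88428 mol Si, 1.76856 mol O.
Total oxygen = 2.65357 mol. Normalization factor = 6/2.65357 = 2.26110.
Ca per 6 O = 0.44278 × 2.26110 = 1.001.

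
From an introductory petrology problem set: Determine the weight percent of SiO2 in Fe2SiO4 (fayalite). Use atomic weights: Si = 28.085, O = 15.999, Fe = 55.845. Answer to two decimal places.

Formula mass = 203.771 g/mol.
1 Si → 1.0000 mol SiO2 per formula unit; M(SiO2) = 60.083, so SiO2 mass = 60.083 g.
60.083/203.771 × 100 = 29.49 wt%.

29.49 wt%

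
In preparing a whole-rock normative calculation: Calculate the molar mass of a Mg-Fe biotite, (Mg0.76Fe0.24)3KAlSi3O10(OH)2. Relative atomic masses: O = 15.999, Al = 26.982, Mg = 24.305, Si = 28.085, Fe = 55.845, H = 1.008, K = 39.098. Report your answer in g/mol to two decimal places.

The formula mass is the sum 2.28(24.305) + 0.72(55.845) + 1(39.098) + 1(26.982) + 3(28.085) + 12(15.999) + 2(1.008).

439.96 g/mol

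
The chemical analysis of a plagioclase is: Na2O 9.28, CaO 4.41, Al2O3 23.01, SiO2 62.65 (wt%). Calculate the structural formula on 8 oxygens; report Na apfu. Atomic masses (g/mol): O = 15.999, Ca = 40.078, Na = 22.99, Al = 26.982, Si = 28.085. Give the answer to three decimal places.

Na2O (M=61.979): mol = 0.14973; Na = 0.29946, O = 0.14973.
CaO (M=56.077): mol = 0.07864; Ca = 0.07864, O = 0.07864.
Al2O3 (M=101.961): mol = 0.22567; Al = 0.45134, O = 0.67701.
SiO2 (M=60.083): mol = 1.04272; Si = 1.04272, O = 2.08544.
ΣO = 2.99082; factor = 8/ΣO = 2.67485.
Na apfu = 0.29946 × 2.67485 = 0.801.

0.801 Na apfu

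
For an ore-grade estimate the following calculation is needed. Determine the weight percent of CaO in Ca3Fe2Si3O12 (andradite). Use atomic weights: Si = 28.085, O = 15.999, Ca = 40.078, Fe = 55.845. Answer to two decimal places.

M(Ca3Fe2Si3O12) = 508.167 g/mol; M(CaO) = 56.077 g/mol.
Moles CaO per formula unit = 3 Ca ÷ 1 = 3.0000.
CaO fraction = (3.0000 × 56.077) / 508.167 = 168.231/508.167 = 0.3311.

33.11 wt%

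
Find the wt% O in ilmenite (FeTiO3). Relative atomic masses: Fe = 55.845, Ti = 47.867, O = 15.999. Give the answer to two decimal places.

Formula mass = 1×55.845 + 1×47.867 + 3×15.999 = 151.709 g/mol, of which 47.997 g is O.
So O makes up 47.997/151.709 = 0.3164 of the mass, i.e. 31.64%.

31.64 mass %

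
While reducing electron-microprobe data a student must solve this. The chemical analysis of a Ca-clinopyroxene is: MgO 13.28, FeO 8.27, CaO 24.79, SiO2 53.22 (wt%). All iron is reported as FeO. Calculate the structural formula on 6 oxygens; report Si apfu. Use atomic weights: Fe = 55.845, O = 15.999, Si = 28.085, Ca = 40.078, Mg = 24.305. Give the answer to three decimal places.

1.999 Si apfu

MgO (M=40.304): mol = 0.32950; Mg = 0.32950, O = 0.32950.
FeO (M=71.844): mol = 0.11511; Fe = 0.11511, O = 0.11511.
CaO (M=56.077): mol = 0.44207; Ca = 0.44207, O = 0.44207.
SiO2 (M=60.083): mol = 0.88577; Si = 0.88577, O = 1.77154.
ΣO = 2.65822; factor = 6/ΣO = 2.25715.
Si apfu = 0.88577 × 2.25715 = 1.999.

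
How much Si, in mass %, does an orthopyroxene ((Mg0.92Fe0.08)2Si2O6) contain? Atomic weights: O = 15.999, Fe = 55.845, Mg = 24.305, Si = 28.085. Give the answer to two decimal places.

M((Mg0.92Fe0.08)2Si2O6) = 205.820 g/mol.
Si contributes 2 × 28.085 = 56.170 g per mole.
56.170/205.820 = 0.2729 → 27.29%.

27.29 mass %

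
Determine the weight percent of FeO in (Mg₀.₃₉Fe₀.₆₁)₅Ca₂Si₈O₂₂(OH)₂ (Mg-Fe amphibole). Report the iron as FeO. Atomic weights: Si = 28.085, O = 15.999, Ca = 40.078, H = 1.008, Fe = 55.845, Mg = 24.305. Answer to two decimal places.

M((Mg₀.₃₉Fe₀.₆₁)₅Ca₂Si₈O₂₂(OH)₂) = 908.550 g/mol; M(FeO) = 71.844 g/mol.
Moles FeO per formula unit = 3.05 Fe ÷ 1 = 3.0500.
FeO fraction = (3.0500 × 71.844) / 908.550 = 219.124/908.550 = 0.2412.

24.12 wt%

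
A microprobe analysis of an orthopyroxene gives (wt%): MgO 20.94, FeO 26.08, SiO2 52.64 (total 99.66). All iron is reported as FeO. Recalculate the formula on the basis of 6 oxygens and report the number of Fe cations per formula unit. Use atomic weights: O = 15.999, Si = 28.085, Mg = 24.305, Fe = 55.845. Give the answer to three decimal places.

0.827 Fe apfu

MgO (M=40.304): mol = 0.51955; Mg = 0.51955, O = 0.51955.
FeO (M=71.844): mol = 0.36301; Fe = 0.36301, O = 0.36301.
SiO2 (M=60.083): mol = 0.87612; Si = 0.87612, O = 1.75224.
ΣO = 2.63480; factor = 6/ΣO = 2.27721.
Fe apfu = 0.36301 × 2.27721 = 0.827.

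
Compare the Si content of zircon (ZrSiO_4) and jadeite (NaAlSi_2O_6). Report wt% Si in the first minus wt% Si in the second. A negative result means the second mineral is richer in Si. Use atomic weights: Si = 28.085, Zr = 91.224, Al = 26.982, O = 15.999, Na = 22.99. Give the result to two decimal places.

-12.47 percentage points

Si in ZrSiO_4: molar mass 183.305 g/mol; 1×28.085 = 28.085 g → 15.32 wt%.
Si in NaAlSi_2O_6: molar mass 202.136 g/mol; 2×28.085 = 56.170 g → 27.79 wt%.
Difference = 15.32 − 27.79 = -12.47 percentage points.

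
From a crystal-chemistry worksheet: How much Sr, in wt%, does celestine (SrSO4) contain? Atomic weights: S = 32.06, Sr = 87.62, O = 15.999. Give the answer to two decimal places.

47.70 wt%

Molar mass of SrSO4: 1*87.62 + 1*32.06 + 4*15.999 = 183.676 g/mol.
Mass of Sr per formula unit: 1 × 87.62 = 87.620 g.
Weight fraction Sr = 87.620 / 183.676 = 0.4770.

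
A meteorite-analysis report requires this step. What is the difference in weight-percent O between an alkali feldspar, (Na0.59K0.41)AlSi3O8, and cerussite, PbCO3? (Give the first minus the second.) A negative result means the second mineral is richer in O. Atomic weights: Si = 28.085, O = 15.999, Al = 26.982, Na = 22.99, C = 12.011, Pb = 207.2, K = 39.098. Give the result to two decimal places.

29.65 percentage points

O in (Na0.59K0.41)AlSi3O8: molar mass 268.823 g/mol; 8×15.999 = 127.992 g → 47.61 wt%.
O in PbCO3: molar mass 267.208 g/mol; 3×15.999 = 47.997 g → 17.96 wt%.
Difference = 47.61 − 17.96 = 29.65 percentage points.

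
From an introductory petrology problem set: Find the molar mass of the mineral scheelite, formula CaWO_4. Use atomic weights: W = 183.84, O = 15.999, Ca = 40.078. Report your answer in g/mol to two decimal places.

287.91 g/mol

The formula mass is the sum 1*40.078 + 1*183.84 + 4*15.999.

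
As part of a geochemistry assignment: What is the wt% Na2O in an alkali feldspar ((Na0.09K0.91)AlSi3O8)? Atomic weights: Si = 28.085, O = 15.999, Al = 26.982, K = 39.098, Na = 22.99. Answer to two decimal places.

Formula mass = 276.877 g/mol.
0.09 Na → 0.0450 mol Na2O per formula unit; M(Na2O) = 61.979, so Na2O mass = 2.789 g.
2.789/276.877 × 100 = 1.01 wt%.

1.01 wt%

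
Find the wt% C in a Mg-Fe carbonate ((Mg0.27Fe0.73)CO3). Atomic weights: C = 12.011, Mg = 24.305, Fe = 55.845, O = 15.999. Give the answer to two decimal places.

11.19 weight percent

Molar mass of (Mg0.27Fe0.73)CO3: 0.27×24.305 + 0.73×55.845 + 1×12.011 + 3×15.999 = 107.337 g/mol.
Mass of C per formula unit: 1 × 12.011 = 12.011 g.
Weight fraction C = 12.011 / 107.337 = 0.1119.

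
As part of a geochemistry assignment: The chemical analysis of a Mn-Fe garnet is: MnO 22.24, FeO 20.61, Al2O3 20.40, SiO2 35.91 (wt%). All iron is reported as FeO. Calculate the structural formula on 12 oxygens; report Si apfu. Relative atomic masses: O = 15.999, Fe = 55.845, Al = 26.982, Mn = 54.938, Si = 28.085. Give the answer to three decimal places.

2.993 Si apfu

MnO (M=70.937): mol = 0.31352; Mn = 0.31352, O = 0.31352.
FeO (M=71.844): mol = 0.28687; Fe = 0.28687, O = 0.28687.
Al2O3 (M=101.961): mol = 0.20008; Al = 0.40016, O = 0.60024.
SiO2 (M=60.083): mol = 0.59767; Si = 0.59767, O = 1.19534.
ΣO = 2.39597; factor = 12/ΣO = 5.00841.
Si apfu = 0.59767 × 5.00841 = 2.993.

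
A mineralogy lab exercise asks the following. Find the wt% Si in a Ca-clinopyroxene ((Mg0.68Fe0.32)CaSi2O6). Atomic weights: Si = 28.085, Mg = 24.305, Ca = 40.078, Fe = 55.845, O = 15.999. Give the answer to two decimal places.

24.78 mass %

M((Mg0.68Fe0.32)CaSi2O6) = 226.640 g/mol.
Si contributes 2 × 28.085 = 56.170 g per mole.
56.170/226.640 = 0.2478 → 24.78%.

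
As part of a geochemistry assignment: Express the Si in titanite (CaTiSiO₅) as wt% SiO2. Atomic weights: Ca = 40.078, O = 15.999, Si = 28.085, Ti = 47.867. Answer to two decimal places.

Molar mass of CaTiSiO₅ = 1×40.078 + 1×47.867 + 1×28.085 + 5×15.999 = 196.025 g/mol.
Each formula unit contains 1 Si, equivalent to 1/1 = 1.0000 mol SiO2.
M(SiO2) = 1×28.085 + 2×15.999 = 60.083 g/mol.
Mass of SiO2 per formula unit = 1.0000 × 60.083 = 60.083 g.
SiO2 wt% = 60.083 / 196.025 × 100 = 30.65%.

30.65 wt%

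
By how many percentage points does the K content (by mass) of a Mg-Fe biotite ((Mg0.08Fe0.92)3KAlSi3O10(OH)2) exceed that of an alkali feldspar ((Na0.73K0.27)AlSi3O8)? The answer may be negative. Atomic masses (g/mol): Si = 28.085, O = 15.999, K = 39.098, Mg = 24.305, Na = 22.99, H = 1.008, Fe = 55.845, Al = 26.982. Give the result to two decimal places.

M((Mg0.08Fe0.92)3KAlSi3O10(OH)2) = 504.304 g/mol, so wt% K = 39.098/504.304 × 100 = 7.75%.
M((Na0.73K0.27)AlSi3O8) = 266.568 g/mol, so wt% K = 10.556/266.568 × 100 = 3.96%.
7.75 − 3.96 = 3.79 pp.

3.79 percentage points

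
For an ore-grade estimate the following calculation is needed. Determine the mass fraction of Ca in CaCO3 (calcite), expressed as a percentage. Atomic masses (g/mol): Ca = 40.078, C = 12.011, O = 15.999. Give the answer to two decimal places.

40.04 mass %

Molar mass of CaCO3: 1·40.078 + 1·12.011 + 3·15.999 = 100.086 g/mol.
Mass of Ca per formula unit: 1 × 40.078 = 40.078 g.
Weight fraction Ca = 40.078 / 100.086 = 0.4004.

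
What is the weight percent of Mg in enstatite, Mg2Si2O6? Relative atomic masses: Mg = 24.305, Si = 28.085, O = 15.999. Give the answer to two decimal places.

Molar mass of Mg2Si2O6: 2×24.305 + 2×28.085 + 6×15.999 = 200.774 g/mol.
Mass of Mg per formula unit: 2 × 24.305 = 48.610 g.
Weight fraction Mg = 48.610 / 200.774 = 0.2421.

24.21 wt%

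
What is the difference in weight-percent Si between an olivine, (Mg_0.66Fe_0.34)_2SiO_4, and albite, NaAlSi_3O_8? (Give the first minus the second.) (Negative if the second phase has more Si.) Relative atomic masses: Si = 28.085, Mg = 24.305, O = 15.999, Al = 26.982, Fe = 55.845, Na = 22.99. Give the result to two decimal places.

-14.81 percentage points

First mineral: 28.085 g Si in 162.138 g formula = 17.32 wt% Si.
Second mineral: 84.255 g Si in 262.219 g formula = 32.13 wt% Si.
17.32% − 32.13% gives a difference of -14.81 percentage points.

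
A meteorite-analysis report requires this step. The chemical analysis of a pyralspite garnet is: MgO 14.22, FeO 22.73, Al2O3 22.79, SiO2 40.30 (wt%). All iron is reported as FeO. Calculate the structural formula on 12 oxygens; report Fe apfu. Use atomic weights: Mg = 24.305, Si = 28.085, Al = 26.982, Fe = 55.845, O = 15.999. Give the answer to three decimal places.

14.22 wt% MgO ÷ 40.304 g/mol = 0.35282 mol, giving 0.35282 Mg and 0.35282 O.
22.73 wt% FeO ÷ 71.844 g/mol = 0.31638 mol, giving 0.31638 Fe and 0.31638 O.
22.79 wt% Al2O3 ÷ 101.961 g/mol = 0.22352 mol, giving 0.44704 Al and 0.67056 O.
40.30 wt% SiO2 ÷ 60.083 g/mol = 0.67074 mol, giving 0.67074 Si and 1.34148 O.
Oxygen sums to 2.68124; scaling by 12/2.68124 = 4.47554 puts the formula on 12 O.
Fe: 0.31638 × 4.47554 = 1.416 atoms per formula unit.

1.416 Fe apfu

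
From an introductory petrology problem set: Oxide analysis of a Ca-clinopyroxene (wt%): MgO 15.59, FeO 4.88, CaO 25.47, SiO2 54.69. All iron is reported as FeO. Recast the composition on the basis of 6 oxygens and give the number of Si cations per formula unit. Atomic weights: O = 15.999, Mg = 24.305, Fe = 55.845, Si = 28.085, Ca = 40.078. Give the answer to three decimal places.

2.001 Si apfu

MgO: 15.59/40.304 = 0.38681 mol → 0.38681 mol Mg, 0.38681 mol O.
FeO: 4.88/71.844 = 0.06792 mol → 0.06792 mol Fe, 0.06792 mol O.
CaO: 25.47/56.077 = 0.45420 mol → 0.45420 mol Ca, 0.45420 mol O.
SiO2: 54.69/60.083 = 0.91024 mol → 0.91024 mol Si, 1.82048 mol O.
Total oxygen = 2.72941 mol. Normalization factor = 6/2.72941 = 2.19828.
Si per 6 O = 0.91024 × 2.19828 = 2.001.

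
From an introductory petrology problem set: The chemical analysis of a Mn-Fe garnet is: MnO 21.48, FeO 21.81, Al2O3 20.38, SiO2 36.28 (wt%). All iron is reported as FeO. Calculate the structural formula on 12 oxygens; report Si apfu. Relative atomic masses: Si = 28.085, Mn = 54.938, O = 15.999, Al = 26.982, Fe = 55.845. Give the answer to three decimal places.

MnO (M=70.937): mol = 0.30280; Mn = 0.30280, O = 0.30280.
FeO (M=71.844): mol = 0.30357; Fe = 0.30357, O = 0.30357.
Al2O3 (M=101.961): mol = 0.19988; Al = 0.39976, O = 0.59964.
SiO2 (M=60.083): mol = 0.60383; Si = 0.60383, O = 1.20766.
ΣO = 2.41367; factor = 12/ΣO = 4.97168.
Si apfu = 0.60383 × 4.97168 = 3.002.

3.002 Si apfu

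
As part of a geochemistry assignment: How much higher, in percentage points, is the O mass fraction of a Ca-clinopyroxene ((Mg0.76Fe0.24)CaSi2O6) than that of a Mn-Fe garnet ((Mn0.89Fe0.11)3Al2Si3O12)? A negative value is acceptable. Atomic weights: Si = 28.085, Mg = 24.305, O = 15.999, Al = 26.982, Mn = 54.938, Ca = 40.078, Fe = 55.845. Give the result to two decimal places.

4.07 percentage points

M((Mg0.76Fe0.24)CaSi2O6) = 224.117 g/mol, so wt% O = 95.994/224.117 × 100 = 42.83%.
M((Mn0.89Fe0.11)3Al2Si3O12) = 495.320 g/mol, so wt% O = 191.988/495.320 × 100 = 38.76%.
42.83 − 38.76 = 4.07 pp.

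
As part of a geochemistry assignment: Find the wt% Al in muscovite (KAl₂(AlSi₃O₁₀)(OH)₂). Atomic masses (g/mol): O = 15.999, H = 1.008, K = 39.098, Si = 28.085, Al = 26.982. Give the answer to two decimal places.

20.32 mass %

Molar mass of KAl₂(AlSi₃O₁₀)(OH)₂: 1*39.098 + 3*26.982 + 3*28.085 + 12*15.999 + 2*1.008 = 398.303 g/mol.
Mass of Al per formula unit: 3 × 26.982 = 80.946 g.
Weight fraction Al = 80.946 / 398.303 = 0.2032.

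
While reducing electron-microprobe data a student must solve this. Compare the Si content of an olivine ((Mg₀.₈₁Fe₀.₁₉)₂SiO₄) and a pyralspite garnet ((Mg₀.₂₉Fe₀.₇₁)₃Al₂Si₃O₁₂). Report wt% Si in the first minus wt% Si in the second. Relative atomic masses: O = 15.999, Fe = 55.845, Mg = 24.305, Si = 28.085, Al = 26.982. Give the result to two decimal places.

0.48 percentage points

Si in (Mg₀.₈₁Fe₀.₁₉)₂SiO₄: molar mass 152.676 g/mol; 1×28.085 = 28.085 g → 18.40 wt%.
Si in (Mg₀.₂₉Fe₀.₇₁)₃Al₂Si₃O₁₂: molar mass 470.302 g/mol; 3×28.085 = 84.255 g → 17.92 wt%.
Difference = 18.40 − 17.92 = 0.48 percentage points.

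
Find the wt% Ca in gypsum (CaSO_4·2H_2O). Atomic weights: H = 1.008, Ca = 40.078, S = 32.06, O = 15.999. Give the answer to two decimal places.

Molar mass of CaSO_4·2H_2O: 1×40.078 + 1×32.06 + 6×15.999 + 4×1.008 = 172.164 g/mol.
Mass of Ca per formula unit: 1 × 40.078 = 40.078 g.
Weight fraction Ca = 40.078 / 172.164 = 0.2328.

23.28 weight percent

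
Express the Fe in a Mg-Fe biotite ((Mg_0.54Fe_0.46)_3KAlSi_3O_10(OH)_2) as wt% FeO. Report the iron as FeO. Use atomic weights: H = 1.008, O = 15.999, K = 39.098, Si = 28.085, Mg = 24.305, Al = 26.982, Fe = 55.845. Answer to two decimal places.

21.52 wt%

Formula mass = 460.779 g/mol.
1.38 Fe → 1.3800 mol FeO per formula unit; M(FeO) = 71.844, so FeO mass = 99.145 g.
99.145/460.779 × 100 = 21.52 wt%.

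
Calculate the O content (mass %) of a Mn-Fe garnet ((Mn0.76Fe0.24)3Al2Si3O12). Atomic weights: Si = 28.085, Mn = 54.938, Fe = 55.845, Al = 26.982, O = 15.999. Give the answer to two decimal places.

38.73 mass %

M((Mn0.76Fe0.24)3Al2Si3O12) = 495.674 g/mol.
O contributes 12 × 15.999 = 191.988 g per mole.
191.988/495.674 = 0.3873 → 38.73%.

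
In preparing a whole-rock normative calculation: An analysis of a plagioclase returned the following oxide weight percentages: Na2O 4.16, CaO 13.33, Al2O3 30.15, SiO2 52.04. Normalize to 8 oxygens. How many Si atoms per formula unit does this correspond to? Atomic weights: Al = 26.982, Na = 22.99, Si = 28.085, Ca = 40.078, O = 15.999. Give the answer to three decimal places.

Na2O (M=61.979): mol = 0.06712; Na = 0.13424, O = 0.06712.
CaO (M=56.077): mol = 0.23771; Ca = 0.23771, O = 0.23771.
Al2O3 (M=101.961): mol = 0.29570; Al = 0.59140, O = 0.88710.
SiO2 (M=60.083): mol = 0.86614; Si = 0.86614, O = 1.73228.
ΣO = 2.92421; factor = 8/ΣO = 2.73578.
Si apfu = 0.86614 × 2.73578 = 2.370.

2.370 Si apfu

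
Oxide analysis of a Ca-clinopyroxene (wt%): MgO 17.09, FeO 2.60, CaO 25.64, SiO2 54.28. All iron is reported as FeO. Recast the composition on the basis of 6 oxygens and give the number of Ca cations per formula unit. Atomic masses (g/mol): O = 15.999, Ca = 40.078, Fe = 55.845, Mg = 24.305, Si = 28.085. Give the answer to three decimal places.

MgO (M=40.304): mol = 0.42403; Mg = 0.42403, O = 0.42403.
FeO (M=71.844): mol = 0.03619; Fe = 0.03619, O = 0.03619.
CaO (M=56.077): mol = 0.45723; Ca = 0.45723, O = 0.45723.
SiO2 (M=60.083): mol = 0.90342; Si = 0.90342, O = 1.80684.
ΣO = 2.72429; factor = 6/ΣO = 2.20241.
Ca apfu = 0.45723 × 2.20241 = 1.007.

1.007 Ca apfu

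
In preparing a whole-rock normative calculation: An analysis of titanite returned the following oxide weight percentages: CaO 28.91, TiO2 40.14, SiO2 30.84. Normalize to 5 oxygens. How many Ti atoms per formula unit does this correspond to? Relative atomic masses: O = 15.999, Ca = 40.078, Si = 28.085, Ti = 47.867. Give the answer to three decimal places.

28.91 wt% CaO ÷ 56.077 g/mol = 0.51554 mol, giving 0.51554 Ca and 0.51554 O.
40.14 wt% TiO2 ÷ 79.865 g/mol = 0.50260 mol, giving 0.50260 Ti and 1.00520 O.
30.84 wt% SiO2 ÷ 60.083 g/mol = 0.51329 mol, giving 0.51329 Si and 1.02658 O.
Oxygen sums to 2.54732; scaling by 5/2.54732 = 1.96285 puts the formula on 5 O.
Ti: 0.50260 × 1.96285 = 0.987 atoms per formula unit.

0.987 Ti apfu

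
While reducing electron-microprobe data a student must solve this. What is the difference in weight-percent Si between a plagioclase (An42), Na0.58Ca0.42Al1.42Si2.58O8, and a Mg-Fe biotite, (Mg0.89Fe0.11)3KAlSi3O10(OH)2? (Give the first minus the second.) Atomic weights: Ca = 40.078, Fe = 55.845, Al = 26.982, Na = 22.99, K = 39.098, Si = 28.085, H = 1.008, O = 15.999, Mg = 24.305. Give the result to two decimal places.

Si in Na0.58Ca0.42Al1.42Si2.58O8: molar mass 268.933 g/mol; 2.58×28.085 = 72.459 g → 26.94 wt%.
Si in (Mg0.89Fe0.11)3KAlSi3O10(OH)2: molar mass 427.662 g/mol; 3×28.085 = 84.255 g → 19.70 wt%.
Difference = 26.94 − 19.70 = 7.24 percentage points.

7.24 percentage points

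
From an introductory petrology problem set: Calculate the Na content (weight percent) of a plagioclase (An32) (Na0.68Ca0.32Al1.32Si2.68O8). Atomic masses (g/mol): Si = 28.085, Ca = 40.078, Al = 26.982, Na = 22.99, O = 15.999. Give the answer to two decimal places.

5.85 weight percent

Molar mass of Na0.68Ca0.32Al1.32Si2.68O8: 0.68·22.99 + 0.32·40.078 + 1.32·26.982 + 2.68·28.085 + 8·15.999 = 267.334 g/mol.
Mass of Na per formula unit: 0.68 × 22.99 = 15.633 g.
Weight fraction Na = 15.633 / 267.334 = 0.0585.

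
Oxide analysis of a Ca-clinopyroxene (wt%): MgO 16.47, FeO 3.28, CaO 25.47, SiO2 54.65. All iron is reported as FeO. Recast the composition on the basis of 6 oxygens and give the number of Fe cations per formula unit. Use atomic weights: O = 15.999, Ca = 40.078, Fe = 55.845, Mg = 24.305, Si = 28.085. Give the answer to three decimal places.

0.100 Fe apfu

MgO (M=40.304): mol = 0.40864; Mg = 0.40864, O = 0.40864.
FeO (M=71.844): mol = 0.04565; Fe = 0.04565, O = 0.04565.
CaO (M=56.077): mol = 0.45420; Ca = 0.45420, O = 0.45420.
SiO2 (M=60.083): mol = 0.90958; Si = 0.90958, O = 1.81916.
ΣO = 2.72765; factor = 6/ΣO = 2.19970.
Fe apfu = 0.04565 × 2.19970 = 0.100.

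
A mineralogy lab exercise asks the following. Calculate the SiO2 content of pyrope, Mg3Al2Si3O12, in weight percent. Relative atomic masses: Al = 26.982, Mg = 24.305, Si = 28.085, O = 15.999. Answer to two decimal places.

44.71 wt%

Molar mass of Mg3Al2Si3O12 = 3·24.305 + 2·26.982 + 3·28.085 + 12·15.999 = 403.122 g/mol.
Each formula unit contains 3 Si, equivalent to 3/1 = 3.0000 mol SiO2.
M(SiO2) = 1×28.085 + 2×15.999 = 60.083 g/mol.
Mass of SiO2 per formula unit = 3.0000 × 60.083 = 180.249 g.
SiO2 wt% = 180.249 / 403.122 × 100 = 44.71%.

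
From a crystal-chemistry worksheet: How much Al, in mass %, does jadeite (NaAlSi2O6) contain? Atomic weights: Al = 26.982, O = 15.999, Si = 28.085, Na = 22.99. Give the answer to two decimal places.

13.35 mass %

Molar mass of NaAlSi2O6: 1*22.99 + 1*26.982 + 2*28.085 + 6*15.999 = 202.136 g/mol.
Mass of Al per formula unit: 1 × 26.982 = 26.982 g.
Weight fraction Al = 26.982 / 202.136 = 0.1335.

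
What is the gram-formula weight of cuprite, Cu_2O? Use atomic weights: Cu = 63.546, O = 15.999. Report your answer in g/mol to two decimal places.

The formula mass is the sum 2*63.546 + 1*15.999.

143.09 g/mol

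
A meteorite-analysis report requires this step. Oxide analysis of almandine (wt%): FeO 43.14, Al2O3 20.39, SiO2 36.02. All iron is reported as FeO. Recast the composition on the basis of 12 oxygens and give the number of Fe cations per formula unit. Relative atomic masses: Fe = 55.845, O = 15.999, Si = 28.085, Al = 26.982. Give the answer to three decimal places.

FeO (M=71.844): mol = 0.60047; Fe = 0.60047, O = 0.60047.
Al2O3 (M=101.961): mol = 0.19998; Al = 0.39996, O = 0.59994.
SiO2 (M=60.083): mol = 0.59950; Si = 0.59950, O = 1.19900.
ΣO = 2.39941; factor = 12/ΣO = 5.00123.
Fe apfu = 0.60047 × 5.00123 = 3.003.

3.003 Fe apfu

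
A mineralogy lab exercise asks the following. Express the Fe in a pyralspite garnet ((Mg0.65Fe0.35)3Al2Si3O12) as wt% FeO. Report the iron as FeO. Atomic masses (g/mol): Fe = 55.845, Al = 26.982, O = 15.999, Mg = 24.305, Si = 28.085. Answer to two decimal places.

17.29 wt%

Formula mass = 436.239 g/mol.
1.05 Fe → 1.0500 mol FeO per formula unit; M(FeO) = 71.844, so FeO mass = 75.436 g.
75.436/436.239 × 100 = 17.29 wt%.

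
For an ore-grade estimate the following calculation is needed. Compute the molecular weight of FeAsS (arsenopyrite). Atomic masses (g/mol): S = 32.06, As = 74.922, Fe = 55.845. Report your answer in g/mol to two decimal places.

162.83 g/mol

M = 1·55.845 + 1·74.922 + 1·32.06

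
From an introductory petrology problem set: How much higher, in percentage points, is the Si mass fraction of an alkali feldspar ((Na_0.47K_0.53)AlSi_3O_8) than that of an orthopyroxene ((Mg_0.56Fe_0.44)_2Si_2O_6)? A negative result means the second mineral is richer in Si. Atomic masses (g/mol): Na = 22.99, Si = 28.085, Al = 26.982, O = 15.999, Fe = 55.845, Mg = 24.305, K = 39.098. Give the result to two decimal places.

M((Na_0.47K_0.53)AlSi_3O_8) = 270.756 g/mol, so wt% Si = 84.255/270.756 × 100 = 31.12%.
M((Mg_0.56Fe_0.44)_2Si_2O_6) = 228.529 g/mol, so wt% Si = 56.170/228.529 × 100 = 24.58%.
31.12 − 24.58 = 6.54 pp.

6.54 percentage points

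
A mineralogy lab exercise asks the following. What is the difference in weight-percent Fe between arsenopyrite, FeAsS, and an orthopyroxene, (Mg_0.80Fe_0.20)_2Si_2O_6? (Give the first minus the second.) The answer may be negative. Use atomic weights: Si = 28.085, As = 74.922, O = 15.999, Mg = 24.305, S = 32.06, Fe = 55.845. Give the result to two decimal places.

23.83 percentage points

First mineral: 55.845 g Fe in 162.827 g formula = 34.30 wt% Fe.
Second mineral: 22.338 g Fe in 213.390 g formula = 10.47 wt% Fe.
34.30% − 10.47% gives a difference of 23.83 percentage points.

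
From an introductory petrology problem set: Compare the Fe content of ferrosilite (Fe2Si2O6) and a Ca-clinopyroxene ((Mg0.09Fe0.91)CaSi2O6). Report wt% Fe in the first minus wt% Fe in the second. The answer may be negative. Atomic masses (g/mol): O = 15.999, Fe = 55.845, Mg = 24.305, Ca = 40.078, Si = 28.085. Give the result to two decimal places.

Fe in Fe2Si2O6: molar mass 263.854 g/mol; 2×55.845 = 111.690 g → 42.33 wt%.
Fe in (Mg0.09Fe0.91)CaSi2O6: molar mass 245.248 g/mol; 0.91×55.845 = 50.819 g → 20.72 wt%.
Difference = 42.33 − 20.72 = 21.61 percentage points.

21.61 percentage points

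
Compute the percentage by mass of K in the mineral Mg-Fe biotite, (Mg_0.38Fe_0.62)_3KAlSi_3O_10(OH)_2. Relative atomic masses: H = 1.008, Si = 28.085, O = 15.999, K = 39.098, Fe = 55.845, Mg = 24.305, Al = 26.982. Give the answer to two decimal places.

8.22 wt%

Molar mass of (Mg_0.38Fe_0.62)_3KAlSi_3O_10(OH)_2: 1.14·24.305 + 1.86·55.845 + 1·39.098 + 1·26.982 + 3·28.085 + 12·15.999 + 2·1.008 = 475.918 g/mol.
Mass of K per formula unit: 1 × 39.098 = 39.098 g.
Weight fraction K = 39.098 / 475.918 = 0.0822.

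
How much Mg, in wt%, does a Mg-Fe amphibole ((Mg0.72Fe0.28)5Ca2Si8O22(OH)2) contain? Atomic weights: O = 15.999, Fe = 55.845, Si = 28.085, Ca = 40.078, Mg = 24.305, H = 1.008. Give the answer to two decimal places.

Molar mass of (Mg0.72Fe0.28)5Ca2Si8O22(OH)2: 3.60·24.305 + 1.40·55.845 + 2·40.078 + 8·28.085 + 24·15.999 + 2·1.008 = 856.509 g/mol.
Mass of Mg per formula unit: 3.60 × 24.305 = 87.498 g.
Weight fraction Mg = 87.498 / 856.509 = 0.1022.

10.22 wt%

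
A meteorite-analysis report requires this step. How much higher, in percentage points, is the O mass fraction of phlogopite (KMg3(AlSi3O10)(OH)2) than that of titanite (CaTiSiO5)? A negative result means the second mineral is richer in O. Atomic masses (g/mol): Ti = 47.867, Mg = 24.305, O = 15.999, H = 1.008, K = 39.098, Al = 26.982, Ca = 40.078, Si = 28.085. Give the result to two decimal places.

5.20 percentage points

First mineral: 191.988 g O in 417.254 g formula = 46.01 wt% O.
Second mineral: 79.995 g O in 196.025 g formula = 40.81 wt% O.
46.01% − 40.81% gives a difference of 5.20 percentage points.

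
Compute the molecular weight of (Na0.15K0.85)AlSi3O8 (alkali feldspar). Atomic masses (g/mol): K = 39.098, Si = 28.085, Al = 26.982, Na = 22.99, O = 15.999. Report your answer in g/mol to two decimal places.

275.91 g/mol

Na: 0.15 × 22.99 = 3.4485
K: 0.85 × 39.098 = 33.2333
Al: 1 × 26.982 = 26.9820
Si: 3 × 28.085 = 84.2550
O: 8 × 15.999 = 127.9920
Summing the contributions gives the formula mass.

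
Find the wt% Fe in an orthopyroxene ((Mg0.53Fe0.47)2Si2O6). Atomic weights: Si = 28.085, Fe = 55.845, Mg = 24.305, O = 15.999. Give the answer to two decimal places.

Molar mass of (Mg0.53Fe0.47)2Si2O6: 1.06*24.305 + 0.94*55.845 + 2*28.085 + 6*15.999 = 230.422 g/mol.
Mass of Fe per formula unit: 0.94 × 55.845 = 52.494 g.
Weight fraction Fe = 52.494 / 230.422 = 0.2278.

22.78 wt%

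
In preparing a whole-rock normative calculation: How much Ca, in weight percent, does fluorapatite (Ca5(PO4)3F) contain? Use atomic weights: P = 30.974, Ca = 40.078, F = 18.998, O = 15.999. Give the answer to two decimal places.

39.74 weight percent

M(Ca5(PO4)3F) = 504.298 g/mol.
Ca contributes 5 × 40.078 = 200.390 g per mole.
200.390/504.298 = 0.3974 → 39.74%.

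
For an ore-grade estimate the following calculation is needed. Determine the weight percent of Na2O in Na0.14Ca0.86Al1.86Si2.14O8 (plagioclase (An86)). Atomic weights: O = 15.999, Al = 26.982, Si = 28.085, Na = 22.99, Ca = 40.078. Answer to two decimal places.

1.57 wt%

Formula mass = 275.966 g/mol.
0.14 Na → 0.0700 mol Na2O per formula unit; M(Na2O) = 61.979, so Na2O mass = 4.339 g.
4.339/275.966 × 100 = 1.57 wt%.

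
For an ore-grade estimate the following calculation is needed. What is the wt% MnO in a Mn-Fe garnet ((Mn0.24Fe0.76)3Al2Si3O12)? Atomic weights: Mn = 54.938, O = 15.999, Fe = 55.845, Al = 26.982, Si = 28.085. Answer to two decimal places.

Formula mass = 497.089 g/mol.
0.72 Mn → 0.7200 mol MnO per formula unit; M(MnO) = 70.937, so MnO mass = 51.075 g.
51.075/497.089 × 100 = 10.27 wt%.

10.27 wt%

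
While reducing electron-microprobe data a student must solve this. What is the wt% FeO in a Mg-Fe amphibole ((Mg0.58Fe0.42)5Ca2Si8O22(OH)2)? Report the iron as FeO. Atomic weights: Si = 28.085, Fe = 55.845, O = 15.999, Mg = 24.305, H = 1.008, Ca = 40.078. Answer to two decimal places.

Formula mass = 878.587 g/mol.
2.10 Fe → 2.1000 mol FeO per formula unit; M(FeO) = 71.844, so FeO mass = 150.872 g.
150.872/878.587 × 100 = 17.17 wt%.

17.17 wt%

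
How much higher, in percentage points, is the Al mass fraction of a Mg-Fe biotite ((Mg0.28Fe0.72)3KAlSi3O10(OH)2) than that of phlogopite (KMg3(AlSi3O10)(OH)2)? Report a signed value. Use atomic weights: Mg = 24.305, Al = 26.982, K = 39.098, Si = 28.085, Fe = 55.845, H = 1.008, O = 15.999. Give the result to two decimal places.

-0.91 percentage points

Al in (Mg0.28Fe0.72)3KAlSi3O10(OH)2: molar mass 485.380 g/mol; 1×26.982 = 26.982 g → 5.56 wt%.
Al in KMg3(AlSi3O10)(OH)2: molar mass 417.254 g/mol; 1×26.982 = 26.982 g → 6.47 wt%.
Difference = 5.56 − 6.47 = -0.91 percentage points.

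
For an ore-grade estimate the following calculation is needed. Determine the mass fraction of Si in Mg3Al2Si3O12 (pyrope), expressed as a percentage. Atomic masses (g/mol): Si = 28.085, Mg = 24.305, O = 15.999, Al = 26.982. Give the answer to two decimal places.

20.90 weight percent

M(Mg3Al2Si3O12) = 403.122 g/mol.
Si contributes 3 × 28.085 = 84.255 g per mole.
84.255/403.122 = 0.2090 → 20.90%.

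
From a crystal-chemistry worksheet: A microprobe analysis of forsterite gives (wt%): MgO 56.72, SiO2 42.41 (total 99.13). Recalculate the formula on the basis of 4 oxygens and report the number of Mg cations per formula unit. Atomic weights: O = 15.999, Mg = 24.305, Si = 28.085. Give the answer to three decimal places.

56.72 wt% MgO ÷ 40.304 g/mol = 1.40730 mol, giving 1.40730 Mg and 1.40730 O.
42.41 wt% SiO2 ÷ 60.083 g/mol = 0.70586 mol, giving 0.70586 Si and 1.41172 O.
Oxygen sums to 2.81902; scaling by 4/2.81902 = 1.41893 puts the formula on 4 O.
Mg: 1.40730 × 1.41893 = 1.997 atoms per formula unit.

1.997 Mg apfu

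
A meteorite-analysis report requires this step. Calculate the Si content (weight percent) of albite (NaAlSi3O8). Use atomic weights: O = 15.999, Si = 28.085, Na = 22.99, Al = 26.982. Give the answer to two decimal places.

32.13 weight percent

Formula mass = 1×22.99 + 1×26.982 + 3×28.085 + 8×15.999 = 262.219 g/mol, of which 84.255 g is Si.
So Si makes up 84.255/262.219 = 0.3213 of the mass, i.e. 32.13%.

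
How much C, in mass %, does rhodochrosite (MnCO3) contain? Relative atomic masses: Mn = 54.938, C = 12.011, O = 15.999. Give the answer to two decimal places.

Formula mass = 1·54.938 + 1·12.011 + 3·15.999 = 114.946 g/mol, of which 12.011 g is C.
So C makes up 12.011/114.946 = 0.1045 of the mass, i.e. 10.45%.

10.45 mass %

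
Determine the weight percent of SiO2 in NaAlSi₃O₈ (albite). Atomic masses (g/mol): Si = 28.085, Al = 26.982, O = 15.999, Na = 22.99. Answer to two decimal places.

M(NaAlSi₃O₈) = 262.219 g/mol; M(SiO2) = 60.083 g/mol.
Moles SiO2 per formula unit = 3 Si ÷ 1 = 3.0000.
SiO2 fraction = (3.0000 × 60.083) / 262.219 = 180.249/262.219 = 0.6874.

68.74 wt%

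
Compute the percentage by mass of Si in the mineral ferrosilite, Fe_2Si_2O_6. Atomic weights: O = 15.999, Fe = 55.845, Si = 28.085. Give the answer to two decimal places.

Molar mass of Fe_2Si_2O_6: 2×55.845 + 2×28.085 + 6×15.999 = 263.854 g/mol.
Mass of Si per formula unit: 2 × 28.085 = 56.170 g.
Weight fraction Si = 56.170 / 263.854 = 0.2129.

21.29 wt%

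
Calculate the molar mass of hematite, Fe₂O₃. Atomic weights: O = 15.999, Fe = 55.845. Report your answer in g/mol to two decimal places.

M = 2*55.845 + 3*15.999

159.69 g/mol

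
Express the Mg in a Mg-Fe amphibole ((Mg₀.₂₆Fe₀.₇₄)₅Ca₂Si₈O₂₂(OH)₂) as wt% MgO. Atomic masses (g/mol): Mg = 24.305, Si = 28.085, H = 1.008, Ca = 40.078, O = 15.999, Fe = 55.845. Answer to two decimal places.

5.64 wt%

Formula mass = 929.051 g/mol.
1.30 Mg → 1.3000 mol MgO per formula unit; M(MgO) = 40.304, so MgO mass = 52.395 g.
52.395/929.051 × 100 = 5.64 wt%.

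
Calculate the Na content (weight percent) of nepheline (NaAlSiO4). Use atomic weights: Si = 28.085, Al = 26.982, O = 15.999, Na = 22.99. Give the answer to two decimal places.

M(NaAlSiO4) = 142.053 g/mol.
Na contributes 1 × 22.99 = 22.990 g per mole.
22.990/142.053 = 0.1618 → 16.18%.

16.18 weight percent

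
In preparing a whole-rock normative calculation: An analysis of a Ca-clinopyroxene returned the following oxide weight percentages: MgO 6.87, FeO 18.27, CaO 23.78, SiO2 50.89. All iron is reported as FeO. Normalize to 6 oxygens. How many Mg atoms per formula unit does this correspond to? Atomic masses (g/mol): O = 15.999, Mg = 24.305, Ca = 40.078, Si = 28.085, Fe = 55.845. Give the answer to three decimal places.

0.402 Mg apfu

MgO (M=40.304): mol = 0.17045; Mg = 0.17045, O = 0.17045.
FeO (M=71.844): mol = 0.25430; Fe = 0.25430, O = 0.25430.
CaO (M=56.077): mol = 0.42406; Ca = 0.42406, O = 0.42406.
SiO2 (M=60.083): mol = 0.84699; Si = 0.84699, O = 1.69398.
ΣO = 2.54279; factor = 6/ΣO = 2.35961.
Mg apfu = 0.17045 × 2.35961 = 0.402.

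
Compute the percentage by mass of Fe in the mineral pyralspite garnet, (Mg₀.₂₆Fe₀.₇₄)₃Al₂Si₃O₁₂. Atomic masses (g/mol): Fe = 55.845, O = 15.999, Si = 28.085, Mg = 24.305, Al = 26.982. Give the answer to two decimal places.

Formula mass = 0.78·24.305 + 2.22·55.845 + 2·26.982 + 3·28.085 + 12·15.999 = 473.141 g/mol, of which 123.976 g is Fe.
So Fe makes up 123.976/473.141 = 0.2620 of the mass, i.e. 26.20%.

26.20 mass %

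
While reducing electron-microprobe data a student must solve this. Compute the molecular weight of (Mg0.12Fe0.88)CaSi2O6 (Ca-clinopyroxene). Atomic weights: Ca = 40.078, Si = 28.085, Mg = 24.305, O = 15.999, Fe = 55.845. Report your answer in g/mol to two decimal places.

The formula mass is the sum 0.12·24.305 + 0.88·55.845 + 1·40.078 + 2·28.085 + 6·15.999.

244.30 g/mol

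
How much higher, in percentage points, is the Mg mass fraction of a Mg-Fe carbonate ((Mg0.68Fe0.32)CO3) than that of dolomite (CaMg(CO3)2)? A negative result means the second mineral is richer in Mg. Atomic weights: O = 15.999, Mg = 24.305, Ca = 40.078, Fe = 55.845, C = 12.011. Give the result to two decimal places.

4.33 percentage points

Mg in (Mg0.68Fe0.32)CO3: molar mass 94.406 g/mol; 0.68×24.305 = 16.527 g → 17.51 wt%.
Mg in CaMg(CO3)2: molar mass 184.399 g/mol; 1×24.305 = 24.305 g → 13.18 wt%.
Difference = 17.51 − 13.18 = 4.33 percentage points.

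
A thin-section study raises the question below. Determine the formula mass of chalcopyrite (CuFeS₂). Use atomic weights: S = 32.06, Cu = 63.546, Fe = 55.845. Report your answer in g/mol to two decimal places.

183.51 g/mol

The formula mass is the sum 1(63.546) + 1(55.845) + 2(32.06).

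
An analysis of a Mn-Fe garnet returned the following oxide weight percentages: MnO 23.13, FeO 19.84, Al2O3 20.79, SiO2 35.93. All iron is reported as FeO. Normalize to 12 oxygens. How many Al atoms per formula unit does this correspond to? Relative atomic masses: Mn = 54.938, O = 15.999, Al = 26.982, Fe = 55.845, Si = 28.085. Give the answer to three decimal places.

2.031 Al apfu

MnO (M=70.937): mol = 0.32606; Mn = 0.32606, O = 0.32606.
FeO (M=71.844): mol = 0.27615; Fe = 0.27615, O = 0.27615.
Al2O3 (M=101.961): mol = 0.20390; Al = 0.40780, O = 0.61170.
SiO2 (M=60.083): mol = 0.59801; Si = 0.59801, O = 1.19602.
ΣO = 2.40993; factor = 12/ΣO = 4.97940.
Al apfu = 0.40780 × 4.97940 = 2.031.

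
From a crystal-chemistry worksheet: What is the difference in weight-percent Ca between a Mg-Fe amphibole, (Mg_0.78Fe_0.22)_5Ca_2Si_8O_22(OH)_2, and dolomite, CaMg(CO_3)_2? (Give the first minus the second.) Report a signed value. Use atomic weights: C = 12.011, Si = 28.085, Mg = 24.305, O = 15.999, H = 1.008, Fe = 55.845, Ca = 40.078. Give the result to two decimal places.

-12.27 percentage points

First mineral: 80.156 g Ca in 847.047 g formula = 9.46 wt% Ca.
Second mineral: 40.078 g Ca in 184.399 g formula = 21.73 wt% Ca.
9.46% − 21.73% gives a difference of -12.27 percentage points.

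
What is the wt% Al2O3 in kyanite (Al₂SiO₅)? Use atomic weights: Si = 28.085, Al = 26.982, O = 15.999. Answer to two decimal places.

62.92 wt%

M(Al₂SiO₅) = 162.044 g/mol; M(Al2O3) = 101.961 g/mol.
Moles Al2O3 per formula unit = 2 Al ÷ 2 = 1.0000.
Al2O3 fraction = (1.0000 × 101.961) / 162.044 = 101.961/162.044 = 0.6292.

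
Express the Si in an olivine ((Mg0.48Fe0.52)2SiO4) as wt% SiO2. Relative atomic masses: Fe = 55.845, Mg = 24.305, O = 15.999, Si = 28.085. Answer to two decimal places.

Molar mass of (Mg0.48Fe0.52)2SiO4 = 0.96×24.305 + 1.04×55.845 + 1×28.085 + 4×15.999 = 173.493 g/mol.
Each formula unit contains 1 Si, equivalent to 1/1 = 1.0000 mol SiO2.
M(SiO2) = 1×28.085 + 2×15.999 = 60.083 g/mol.
Mass of SiO2 per formula unit = 1.0000 × 60.083 = 60.083 g.
SiO2 wt% = 60.083 / 173.493 × 100 = 34.63%.

34.63 wt%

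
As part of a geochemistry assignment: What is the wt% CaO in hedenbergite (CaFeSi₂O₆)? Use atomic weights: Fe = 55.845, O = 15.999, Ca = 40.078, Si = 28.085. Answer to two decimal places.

Molar mass of CaFeSi₂O₆ = 1*40.078 + 1*55.845 + 2*28.085 + 6*15.999 = 248.087 g/mol.
Each formula unit contains 1 Ca, equivalent to 1/1 = 1.0000 mol CaO.
M(CaO) = 1×40.078 + 1×15.999 = 56.077 g/mol.
Mass of CaO per formula unit = 1.0000 × 56.077 = 56.077 g.
CaO wt% = 56.077 / 248.087 × 100 = 22.60%.

22.60 wt%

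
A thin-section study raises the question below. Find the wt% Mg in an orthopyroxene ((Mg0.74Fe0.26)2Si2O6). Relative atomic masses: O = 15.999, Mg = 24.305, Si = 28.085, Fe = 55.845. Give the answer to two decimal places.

M((Mg0.74Fe0.26)2Si2O6) = 217.175 g/mol.
Mg contributes 1.48 × 24.305 = 35.971 g per mole.
35.971/217.175 = 0.1656 → 16.56%.

16.56 weight percent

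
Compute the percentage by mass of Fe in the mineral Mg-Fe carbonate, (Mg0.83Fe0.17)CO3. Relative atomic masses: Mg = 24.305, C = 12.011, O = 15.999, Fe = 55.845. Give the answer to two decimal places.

Formula mass = 0.83·24.305 + 0.17·55.845 + 1·12.011 + 3·15.999 = 89.675 g/mol, of which 9.494 g is Fe.
So Fe makes up 9.494/89.675 = 0.1059 of the mass, i.e. 10.59%.

10.59 mass %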